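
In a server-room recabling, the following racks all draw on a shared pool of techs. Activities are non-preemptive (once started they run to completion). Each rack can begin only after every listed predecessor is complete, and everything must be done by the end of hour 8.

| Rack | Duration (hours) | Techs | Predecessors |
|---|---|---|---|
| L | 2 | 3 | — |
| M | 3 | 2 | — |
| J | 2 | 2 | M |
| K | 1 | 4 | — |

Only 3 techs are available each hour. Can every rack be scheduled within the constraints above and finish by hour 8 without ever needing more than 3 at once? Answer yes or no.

The minimum achievable peak is 4; 3 < 4, so no feasible schedule stays within the cap.

no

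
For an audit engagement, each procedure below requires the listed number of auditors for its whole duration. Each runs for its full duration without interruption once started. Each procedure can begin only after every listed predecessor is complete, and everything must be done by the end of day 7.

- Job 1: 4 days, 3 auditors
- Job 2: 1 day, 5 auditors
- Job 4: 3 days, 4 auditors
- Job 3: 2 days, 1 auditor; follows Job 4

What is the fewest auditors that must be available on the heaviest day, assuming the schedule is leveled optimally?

Early-start (Job 1@1, Job 2@1, Job 4@1, Job 3@4) gives peak 12: d1:12  d2:7  d3:7  d4:4  d5:1  d6:0  d7:0.
Shift Job 2→5.
Schedule Job 1@1, Job 2@5, Job 4@1, Job 3@4: d1:7  d2:7  d3:7  d4:4  d5:6  d6:0  d7:0 — peak 7.

7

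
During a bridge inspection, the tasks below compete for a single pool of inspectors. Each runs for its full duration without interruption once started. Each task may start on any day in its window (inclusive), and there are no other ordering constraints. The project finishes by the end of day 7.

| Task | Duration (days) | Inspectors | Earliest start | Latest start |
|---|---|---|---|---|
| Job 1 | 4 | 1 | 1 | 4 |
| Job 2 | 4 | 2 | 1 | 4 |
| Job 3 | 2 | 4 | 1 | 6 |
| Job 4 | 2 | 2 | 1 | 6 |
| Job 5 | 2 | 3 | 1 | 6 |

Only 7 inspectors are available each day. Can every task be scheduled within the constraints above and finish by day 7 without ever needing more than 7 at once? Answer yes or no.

yes

Schedule Job 1@1, Job 2@3, Job 3@1, Job 4@3, Job 5@5: d1:5  d2:5  d3:5  d4:5  d5:5  d6:5  d7:0 — peak 5 ≤ 7.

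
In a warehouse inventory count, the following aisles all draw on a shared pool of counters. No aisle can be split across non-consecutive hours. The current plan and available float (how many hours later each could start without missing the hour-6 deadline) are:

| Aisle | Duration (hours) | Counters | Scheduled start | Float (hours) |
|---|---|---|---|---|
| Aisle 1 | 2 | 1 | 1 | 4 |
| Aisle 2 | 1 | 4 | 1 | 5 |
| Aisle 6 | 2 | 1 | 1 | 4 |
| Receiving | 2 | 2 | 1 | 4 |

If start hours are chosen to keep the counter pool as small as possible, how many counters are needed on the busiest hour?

Early-start (Aisle 1@1, Aisle 2@1, Aisle 6@1, Receiving@1) gives peak 8: h1:8  h2:4  h3:0  h4:0  h5:0  h6:0.
Shift Aisle 2→3.
Schedule Aisle 1@1, Aisle 2@3, Aisle 6@1, Receiving@1: h1:4  h2:4  h3:4  h4:0  h5:0  h6:0 — peak 4.

4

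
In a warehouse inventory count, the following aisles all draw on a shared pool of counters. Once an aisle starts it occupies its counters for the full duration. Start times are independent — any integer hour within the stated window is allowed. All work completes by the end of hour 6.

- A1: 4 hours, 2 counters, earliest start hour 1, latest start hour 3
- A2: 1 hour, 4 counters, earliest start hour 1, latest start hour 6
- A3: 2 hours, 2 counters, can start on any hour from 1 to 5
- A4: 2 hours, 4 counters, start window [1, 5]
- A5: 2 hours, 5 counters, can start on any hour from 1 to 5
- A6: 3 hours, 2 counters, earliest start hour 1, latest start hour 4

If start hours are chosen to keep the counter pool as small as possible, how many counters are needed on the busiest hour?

Early-start (A1@1, A2@1, A3@1, A4@1, A5@1, A6@1) gives peak 19: h1:19  h2:15  h3:4  h4:2  h5:0  h6:0.
Shift A4→2, A5→5, A6→3.
Schedule A1@1, A2@1, A3@1, A4@2, A5@5, A6@3: h1:8  h2:8  h3:8  h4:4  h5:7  h6:5 — peak 8.

8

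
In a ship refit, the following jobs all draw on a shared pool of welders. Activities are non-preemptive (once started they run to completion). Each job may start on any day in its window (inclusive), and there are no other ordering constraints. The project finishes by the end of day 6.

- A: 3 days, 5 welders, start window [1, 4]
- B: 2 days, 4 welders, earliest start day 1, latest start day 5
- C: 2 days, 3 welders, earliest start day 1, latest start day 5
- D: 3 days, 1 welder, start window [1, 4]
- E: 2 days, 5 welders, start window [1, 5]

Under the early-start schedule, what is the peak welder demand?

18

Early-start schedule: A@1, B@1, C@1, D@1, E@1.
Load per day: day 1: 18, day 2: 18, day 3: 6, day 4: 0, day 5: 0, day 6: 0.
Peak is 18.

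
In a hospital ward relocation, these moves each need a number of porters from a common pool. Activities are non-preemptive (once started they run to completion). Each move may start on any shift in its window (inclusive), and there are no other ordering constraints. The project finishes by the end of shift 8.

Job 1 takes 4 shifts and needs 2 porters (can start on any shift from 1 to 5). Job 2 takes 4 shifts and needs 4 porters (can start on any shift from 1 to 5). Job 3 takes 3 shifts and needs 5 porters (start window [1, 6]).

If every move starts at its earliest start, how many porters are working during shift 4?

At early start, shift 4 has: Job 1, Job 2.
Demand: 2 + 4 = 6.

6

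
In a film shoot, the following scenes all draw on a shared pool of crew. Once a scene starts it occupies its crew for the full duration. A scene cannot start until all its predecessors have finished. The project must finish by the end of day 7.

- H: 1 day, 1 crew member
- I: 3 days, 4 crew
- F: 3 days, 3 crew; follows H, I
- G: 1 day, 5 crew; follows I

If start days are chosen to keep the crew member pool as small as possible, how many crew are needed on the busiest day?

Early-start (H@1, I@1, F@4, G@4) gives peak 8: d1:5  d2:4  d3:4  d4:8  d5:3  d6:3  d7:0.
Shift G→7.
Schedule H@1, I@1, F@4, G@7: d1:5  d2:4  d3:4  d4:3  d5:3  d6:3  d7:5 — peak 5.

5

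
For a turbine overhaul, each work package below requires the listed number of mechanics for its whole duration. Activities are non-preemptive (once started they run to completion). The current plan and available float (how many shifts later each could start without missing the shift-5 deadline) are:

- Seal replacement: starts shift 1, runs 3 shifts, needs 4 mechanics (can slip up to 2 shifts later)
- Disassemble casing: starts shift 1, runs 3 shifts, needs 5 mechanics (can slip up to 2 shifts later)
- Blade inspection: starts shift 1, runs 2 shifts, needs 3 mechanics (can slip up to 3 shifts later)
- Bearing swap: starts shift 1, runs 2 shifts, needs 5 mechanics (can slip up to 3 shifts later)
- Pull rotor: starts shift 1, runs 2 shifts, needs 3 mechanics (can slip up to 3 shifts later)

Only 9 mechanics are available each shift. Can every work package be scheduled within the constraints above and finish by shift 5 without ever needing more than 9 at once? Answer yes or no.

no

Total mechanic-shifts = 49; over 5 shifts the average is 49/5 > 9, so some shift must exceed 9.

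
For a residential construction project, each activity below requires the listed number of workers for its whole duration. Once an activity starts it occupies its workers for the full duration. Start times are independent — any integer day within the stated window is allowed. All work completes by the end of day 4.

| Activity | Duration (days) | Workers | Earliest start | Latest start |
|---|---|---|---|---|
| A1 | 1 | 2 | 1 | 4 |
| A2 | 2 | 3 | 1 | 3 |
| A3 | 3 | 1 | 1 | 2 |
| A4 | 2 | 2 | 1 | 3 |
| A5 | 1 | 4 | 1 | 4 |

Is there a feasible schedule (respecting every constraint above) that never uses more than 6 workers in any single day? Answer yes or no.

yes

Schedule A1@1, A2@1, A3@1, A4@2, A5@4: d1:6  d2:6  d3:3  d4:4 — peak 6 ≤ 6.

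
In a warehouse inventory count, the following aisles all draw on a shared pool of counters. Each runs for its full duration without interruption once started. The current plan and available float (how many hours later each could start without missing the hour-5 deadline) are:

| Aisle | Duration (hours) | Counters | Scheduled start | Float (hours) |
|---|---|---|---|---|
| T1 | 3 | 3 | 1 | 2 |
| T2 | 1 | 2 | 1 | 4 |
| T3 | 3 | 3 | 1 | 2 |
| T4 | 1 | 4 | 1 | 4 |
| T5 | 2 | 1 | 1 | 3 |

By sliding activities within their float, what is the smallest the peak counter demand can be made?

Early-start (T1@1, T2@1, T3@1, T4@1, T5@1) gives peak 13: h1:13  h2:7  h3:6  h4:0  h5:0.
Shift T3→2, T4→5, T5→4.
Schedule T1@1, T2@1, T3@2, T4@5, T5@4: h1:5  h2:6  h3:6  h4:4  h5:5 — peak 6.
Total counter-hours = 26 over 5 hours ⇒ peak ≥ ⌈26/5⌉ = 6, so 6 is optimal.

6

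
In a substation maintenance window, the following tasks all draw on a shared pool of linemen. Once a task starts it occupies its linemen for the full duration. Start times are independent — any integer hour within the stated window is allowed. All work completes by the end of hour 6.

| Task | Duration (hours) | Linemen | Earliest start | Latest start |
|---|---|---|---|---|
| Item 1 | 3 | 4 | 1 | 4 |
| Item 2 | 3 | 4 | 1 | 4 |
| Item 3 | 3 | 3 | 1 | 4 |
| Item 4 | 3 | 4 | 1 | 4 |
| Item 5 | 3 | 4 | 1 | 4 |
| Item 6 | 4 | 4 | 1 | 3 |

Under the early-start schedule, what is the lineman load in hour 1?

At early start, hour 1 has: Item 1, Item 2, Item 3, Item 4, Item 5, Item 6.
Demand: 4 + 4 + 3 + 4 + 4 + 4 = 23.

23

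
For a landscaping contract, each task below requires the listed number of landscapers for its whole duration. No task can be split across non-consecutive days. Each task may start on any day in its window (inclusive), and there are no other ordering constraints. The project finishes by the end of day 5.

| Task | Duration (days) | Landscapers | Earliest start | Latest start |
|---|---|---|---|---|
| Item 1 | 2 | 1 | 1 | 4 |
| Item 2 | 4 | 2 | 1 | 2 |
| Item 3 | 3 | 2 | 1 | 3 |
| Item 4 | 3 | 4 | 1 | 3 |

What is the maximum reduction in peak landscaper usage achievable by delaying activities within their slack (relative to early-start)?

1

Early-start peak: d1:9  d2:9  d3:8  d4:2  d5:0 ⇒ 9.
Leveled (Item 1@1, Item 2@1, Item 3@1, Item 4@3): d1:5  d2:5  d3:8  d4:6  d5:4 ⇒ 8.
Reduction 9 − 8 = 1.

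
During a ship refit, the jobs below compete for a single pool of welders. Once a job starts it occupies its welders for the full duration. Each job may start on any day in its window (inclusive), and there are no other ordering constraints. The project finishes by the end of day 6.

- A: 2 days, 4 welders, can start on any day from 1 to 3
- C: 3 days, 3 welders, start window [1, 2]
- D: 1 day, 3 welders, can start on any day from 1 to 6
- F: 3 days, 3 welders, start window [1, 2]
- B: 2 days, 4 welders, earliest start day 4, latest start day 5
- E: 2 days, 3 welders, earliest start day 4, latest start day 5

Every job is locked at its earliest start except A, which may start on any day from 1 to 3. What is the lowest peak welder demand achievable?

A@1: d1:13  d2:10  d3:6  d4:7  d5:7  d6:0 → peak 13
A@2: d1:9  d2:10  d3:10  d4:7  d5:7  d6:0 → peak 10
A@3: d1:9  d2:6  d3:10  d4:11  d5:7  d6:0 → peak 11
Best is A@2, peak 10.

10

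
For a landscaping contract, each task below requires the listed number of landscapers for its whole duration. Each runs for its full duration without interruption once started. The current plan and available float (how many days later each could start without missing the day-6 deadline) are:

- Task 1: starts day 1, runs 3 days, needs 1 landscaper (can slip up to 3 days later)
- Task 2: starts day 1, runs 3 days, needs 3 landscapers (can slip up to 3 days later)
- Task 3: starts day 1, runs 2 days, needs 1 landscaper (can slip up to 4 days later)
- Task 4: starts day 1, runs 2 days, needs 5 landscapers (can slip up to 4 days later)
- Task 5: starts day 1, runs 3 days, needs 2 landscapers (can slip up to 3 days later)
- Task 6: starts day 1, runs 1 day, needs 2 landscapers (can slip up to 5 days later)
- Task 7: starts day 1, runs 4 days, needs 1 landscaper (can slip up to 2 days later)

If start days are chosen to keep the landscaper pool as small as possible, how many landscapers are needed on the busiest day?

7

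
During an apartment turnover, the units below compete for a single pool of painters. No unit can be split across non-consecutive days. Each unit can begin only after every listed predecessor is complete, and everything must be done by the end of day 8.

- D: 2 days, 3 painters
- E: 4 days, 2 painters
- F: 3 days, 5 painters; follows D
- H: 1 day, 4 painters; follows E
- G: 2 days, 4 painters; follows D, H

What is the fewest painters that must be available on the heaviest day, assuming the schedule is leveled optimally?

Early-start (D@1, E@1, F@3, H@5, G@6) gives peak 9: d1:5  d2:5  d3:7  d4:7  d5:9  d6:4  d7:4  d8:0.
Shift H→6, G→7.
Schedule D@1, E@1, F@3, H@6, G@7: d1:5  d2:5  d3:7  d4:7  d5:5  d6:4  d7:4  d8:4 — peak 7.

7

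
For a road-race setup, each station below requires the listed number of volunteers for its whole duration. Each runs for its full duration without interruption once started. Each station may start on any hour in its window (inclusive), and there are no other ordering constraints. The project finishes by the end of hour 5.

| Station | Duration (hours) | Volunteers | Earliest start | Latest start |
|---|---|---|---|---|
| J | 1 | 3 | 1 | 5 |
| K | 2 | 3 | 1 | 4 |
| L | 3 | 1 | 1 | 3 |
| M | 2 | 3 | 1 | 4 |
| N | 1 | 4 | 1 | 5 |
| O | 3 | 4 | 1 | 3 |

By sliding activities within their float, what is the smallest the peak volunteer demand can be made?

Early-start (J@1, K@1, L@1, M@1, N@1, O@1) gives peak 18: h1:18  h2:11  h3:5  h4:0  h5:0.
Shift M→2, N→4, O→3.
Schedule J@1, K@1, L@1, M@2, N@4, O@3: h1:7  h2:7  h3:8  h4:8  h5:4 — peak 8.

8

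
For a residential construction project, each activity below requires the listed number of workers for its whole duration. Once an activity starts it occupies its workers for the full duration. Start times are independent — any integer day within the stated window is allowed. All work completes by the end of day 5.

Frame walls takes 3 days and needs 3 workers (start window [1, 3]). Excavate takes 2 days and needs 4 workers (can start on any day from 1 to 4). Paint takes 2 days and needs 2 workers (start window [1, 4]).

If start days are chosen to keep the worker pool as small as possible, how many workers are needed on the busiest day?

5

Early-start (Frame walls@1, Excavate@1, Paint@1) gives peak 9: d1:9  d2:9  d3:3  d4:0  d5:0.
Shift Excavate→4.
Schedule Frame walls@1, Excavate@4, Paint@1: d1:5  d2:5  d3:3  d4:4  d5:4 — peak 5.
Total worker-days = 21 over 5 days ⇒ peak ≥ ⌈21/5⌉ = 5, so 5 is optimal.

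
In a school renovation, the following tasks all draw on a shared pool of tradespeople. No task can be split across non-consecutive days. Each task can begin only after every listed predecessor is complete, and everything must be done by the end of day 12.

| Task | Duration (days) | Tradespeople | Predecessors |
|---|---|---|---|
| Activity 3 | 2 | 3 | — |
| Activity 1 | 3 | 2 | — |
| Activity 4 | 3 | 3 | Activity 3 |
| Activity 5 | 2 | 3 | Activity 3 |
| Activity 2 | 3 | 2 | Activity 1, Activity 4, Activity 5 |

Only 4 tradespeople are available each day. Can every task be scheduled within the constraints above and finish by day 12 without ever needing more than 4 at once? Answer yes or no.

no

The minimum achievable peak is 5; 4 < 5, so no feasible schedule stays within the cap.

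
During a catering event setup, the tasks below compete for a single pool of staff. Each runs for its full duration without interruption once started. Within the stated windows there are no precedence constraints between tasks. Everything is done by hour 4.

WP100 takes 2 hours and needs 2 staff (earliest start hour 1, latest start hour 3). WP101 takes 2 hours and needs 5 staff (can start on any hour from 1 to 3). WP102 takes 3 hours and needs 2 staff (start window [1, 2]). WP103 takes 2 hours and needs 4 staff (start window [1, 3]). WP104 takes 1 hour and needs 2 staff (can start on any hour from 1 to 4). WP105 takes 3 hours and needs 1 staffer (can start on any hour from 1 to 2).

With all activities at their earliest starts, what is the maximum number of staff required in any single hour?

Early-start schedule: WP100@1, WP101@1, WP102@1, WP103@1, WP104@1, WP105@1.
Load per hour: hour 1: 16, hour 2: 14, hour 3: 3, hour 4: 0.
Peak is 16.

16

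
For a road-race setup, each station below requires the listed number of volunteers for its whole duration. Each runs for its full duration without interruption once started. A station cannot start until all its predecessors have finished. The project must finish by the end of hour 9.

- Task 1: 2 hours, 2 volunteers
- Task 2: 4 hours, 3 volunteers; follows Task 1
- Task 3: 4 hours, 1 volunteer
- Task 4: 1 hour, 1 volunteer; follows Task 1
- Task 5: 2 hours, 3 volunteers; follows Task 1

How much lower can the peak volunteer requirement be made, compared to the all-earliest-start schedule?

Early-start peak: h1:3  h2:3  h3:8  h4:7  h5:3  h6:3  h7:0  h8:0  h9:0 ⇒ 8.
Leveled (Task 1@1, Task 2@3, Task 3@1, Task 4@5, Task 5@7): h1:3  h2:3  h3:4  h4:4  h5:4  h6:3  h7:3  h8:3  h9:0 ⇒ 4.
Reduction 8 − 4 = 4.

4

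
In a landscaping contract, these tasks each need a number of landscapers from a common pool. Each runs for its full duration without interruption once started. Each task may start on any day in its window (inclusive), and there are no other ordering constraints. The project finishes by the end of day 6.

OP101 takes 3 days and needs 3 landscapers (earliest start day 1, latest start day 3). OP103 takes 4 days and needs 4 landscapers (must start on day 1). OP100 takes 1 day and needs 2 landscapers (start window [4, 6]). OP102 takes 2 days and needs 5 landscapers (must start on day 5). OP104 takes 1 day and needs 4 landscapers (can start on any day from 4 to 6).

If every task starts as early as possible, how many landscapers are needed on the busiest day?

10

Early-start schedule: OP101@1, OP103@1, OP100@4, OP102@5, OP104@4.
Load per day: day 1: 7, day 2: 7, day 3: 7, day 4: 10, day 5: 5, day 6: 5.
Peak is 10.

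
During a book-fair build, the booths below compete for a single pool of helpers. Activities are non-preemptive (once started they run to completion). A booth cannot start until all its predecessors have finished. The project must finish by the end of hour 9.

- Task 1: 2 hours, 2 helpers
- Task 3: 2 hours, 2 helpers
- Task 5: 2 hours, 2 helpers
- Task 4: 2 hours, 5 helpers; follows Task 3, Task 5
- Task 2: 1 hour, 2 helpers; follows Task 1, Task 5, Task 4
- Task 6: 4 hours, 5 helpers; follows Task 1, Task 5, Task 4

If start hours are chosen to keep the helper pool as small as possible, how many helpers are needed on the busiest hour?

Early-start (Task 1@1, Task 3@1, Task 5@1, Task 4@3, Task 2@5, Task 6@5) gives peak 7: h1:6  h2:6  h3:5  h4:5  h5:7  h6:5  h7:5  h8:5  h9:0.
Shift Task 6→6.
Schedule Task 1@1, Task 3@1, Task 5@1, Task 4@3, Task 2@5, Task 6@6: h1:6  h2:6  h3:5  h4:5  h5:2  h6:5  h7:5  h8:5  h9:5 — peak 6.

6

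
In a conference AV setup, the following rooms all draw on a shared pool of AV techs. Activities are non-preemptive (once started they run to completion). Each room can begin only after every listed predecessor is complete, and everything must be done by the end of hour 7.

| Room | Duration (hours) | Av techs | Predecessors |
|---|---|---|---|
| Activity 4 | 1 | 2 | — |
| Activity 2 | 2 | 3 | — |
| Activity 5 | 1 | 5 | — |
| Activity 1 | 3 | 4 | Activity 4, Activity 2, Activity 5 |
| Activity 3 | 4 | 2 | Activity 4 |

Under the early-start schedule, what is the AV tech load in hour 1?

At early start, hour 1 has: Activity 4, Activity 2, Activity 5.
Demand: 2 + 3 + 5 = 10.

10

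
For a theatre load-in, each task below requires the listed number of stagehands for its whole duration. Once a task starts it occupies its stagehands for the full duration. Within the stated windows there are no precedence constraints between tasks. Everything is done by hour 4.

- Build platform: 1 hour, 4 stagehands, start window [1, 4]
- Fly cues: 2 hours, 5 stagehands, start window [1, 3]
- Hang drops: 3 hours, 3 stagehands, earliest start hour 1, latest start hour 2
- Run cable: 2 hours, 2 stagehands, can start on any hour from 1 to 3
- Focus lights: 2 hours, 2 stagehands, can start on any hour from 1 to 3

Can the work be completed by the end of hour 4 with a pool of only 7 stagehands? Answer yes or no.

no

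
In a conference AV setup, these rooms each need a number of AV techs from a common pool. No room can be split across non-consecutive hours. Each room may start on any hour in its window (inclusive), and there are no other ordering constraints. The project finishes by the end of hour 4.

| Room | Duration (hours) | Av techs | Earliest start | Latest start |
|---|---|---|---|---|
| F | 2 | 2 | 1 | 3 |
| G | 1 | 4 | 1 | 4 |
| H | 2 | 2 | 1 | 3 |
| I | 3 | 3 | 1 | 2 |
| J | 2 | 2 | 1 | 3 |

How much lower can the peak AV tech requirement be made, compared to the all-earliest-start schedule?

6

Early-start peak: h1:13  h2:9  h3:3  h4:0 ⇒ 13.
Leveled (F@1, G@1, H@2, I@2, J@3): h1:6  h2:7  h3:7  h4:5 ⇒ 7.
Reduction 13 − 7 = 6.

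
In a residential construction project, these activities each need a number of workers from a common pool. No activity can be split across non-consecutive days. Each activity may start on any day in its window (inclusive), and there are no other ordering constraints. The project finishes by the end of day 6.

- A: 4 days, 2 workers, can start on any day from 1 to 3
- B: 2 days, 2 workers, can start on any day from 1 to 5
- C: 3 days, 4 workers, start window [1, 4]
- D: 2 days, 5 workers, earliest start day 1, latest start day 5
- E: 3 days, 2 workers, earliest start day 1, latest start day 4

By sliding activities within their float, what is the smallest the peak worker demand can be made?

Early-start (A@1, B@1, C@1, D@1, E@1) gives peak 15: d1:15  d2:15  d3:8  d4:2  d5:0  d6:0.
Shift D→5, E→3.
Schedule A@1, B@1, C@1, D@5, E@3: d1:8  d2:8  d3:8  d4:4  d5:7  d6:5 — peak 8.

8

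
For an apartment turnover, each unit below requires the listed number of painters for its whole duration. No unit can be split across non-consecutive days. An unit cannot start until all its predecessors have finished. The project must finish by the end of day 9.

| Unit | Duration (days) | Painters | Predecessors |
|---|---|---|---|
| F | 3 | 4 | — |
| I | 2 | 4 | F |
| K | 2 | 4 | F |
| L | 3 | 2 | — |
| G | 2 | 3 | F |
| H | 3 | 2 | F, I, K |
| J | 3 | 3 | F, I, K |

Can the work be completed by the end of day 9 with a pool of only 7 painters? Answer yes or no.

The minimum achievable peak is 8; 7 < 8, so no feasible schedule stays within the cap.

no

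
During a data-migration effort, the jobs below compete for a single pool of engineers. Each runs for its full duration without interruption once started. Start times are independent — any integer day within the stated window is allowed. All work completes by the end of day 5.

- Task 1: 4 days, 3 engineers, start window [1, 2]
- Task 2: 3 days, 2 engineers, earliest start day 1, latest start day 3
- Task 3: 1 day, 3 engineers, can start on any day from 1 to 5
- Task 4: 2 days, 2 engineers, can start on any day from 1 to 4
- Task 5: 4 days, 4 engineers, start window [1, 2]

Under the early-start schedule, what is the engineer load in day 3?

9

At early start, day 3 has: Task 1, Task 2, Task 5.
Demand: 3 + 2 + 4 = 9.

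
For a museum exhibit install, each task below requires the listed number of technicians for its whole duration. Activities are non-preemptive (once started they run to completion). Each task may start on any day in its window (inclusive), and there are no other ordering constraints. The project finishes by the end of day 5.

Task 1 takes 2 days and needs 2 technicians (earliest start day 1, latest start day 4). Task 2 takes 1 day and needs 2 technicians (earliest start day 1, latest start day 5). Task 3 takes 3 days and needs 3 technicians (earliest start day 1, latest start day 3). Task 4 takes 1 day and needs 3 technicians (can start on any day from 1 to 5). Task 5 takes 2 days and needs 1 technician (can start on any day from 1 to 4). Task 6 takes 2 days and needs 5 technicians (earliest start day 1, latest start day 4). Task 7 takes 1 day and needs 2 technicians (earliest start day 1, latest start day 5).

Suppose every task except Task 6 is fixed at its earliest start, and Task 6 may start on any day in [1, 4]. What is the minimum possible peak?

Task 6@1: d1:18  d2:11  d3:3  d4:0  d5:0 → peak 18
Task 6@2: d1:13  d2:11  d3:8  d4:0  d5:0 → peak 13
Task 6@3: d1:13  d2:6  d3:8  d4:5  d5:0 → peak 13
Task 6@4: d1:13  d2:6  d3:3  d4:5  d5:5 → peak 13
Best is Task 6@2, peak 13.

13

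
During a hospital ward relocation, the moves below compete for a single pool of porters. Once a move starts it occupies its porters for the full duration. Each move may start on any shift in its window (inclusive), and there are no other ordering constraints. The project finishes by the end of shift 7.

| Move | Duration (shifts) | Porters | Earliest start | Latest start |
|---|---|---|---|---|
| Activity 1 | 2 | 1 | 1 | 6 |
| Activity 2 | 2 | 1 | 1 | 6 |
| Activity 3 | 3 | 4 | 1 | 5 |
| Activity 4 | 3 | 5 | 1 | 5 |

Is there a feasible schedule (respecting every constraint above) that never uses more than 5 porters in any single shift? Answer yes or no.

yes

Schedule Activity 1@1, Activity 2@3, Activity 3@1, Activity 4@5: s1:5  s2:5  s3:5  s4:1  s5:5  s6:5  s7:5 — peak 5 ≤ 5.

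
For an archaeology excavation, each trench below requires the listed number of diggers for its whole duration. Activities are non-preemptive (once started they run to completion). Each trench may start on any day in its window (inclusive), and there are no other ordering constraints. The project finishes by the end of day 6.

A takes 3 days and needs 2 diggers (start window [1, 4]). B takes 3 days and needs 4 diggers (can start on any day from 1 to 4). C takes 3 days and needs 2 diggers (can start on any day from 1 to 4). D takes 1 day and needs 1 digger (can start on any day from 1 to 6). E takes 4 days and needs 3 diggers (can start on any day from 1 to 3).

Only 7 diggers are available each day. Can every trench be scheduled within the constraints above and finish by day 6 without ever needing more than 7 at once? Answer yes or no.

yes

Schedule A@1, B@4, C@1, D@1, E@2: d1:5  d2:7  d3:7  d4:7  d5:7  d6:4 — peak 7 ≤ 7.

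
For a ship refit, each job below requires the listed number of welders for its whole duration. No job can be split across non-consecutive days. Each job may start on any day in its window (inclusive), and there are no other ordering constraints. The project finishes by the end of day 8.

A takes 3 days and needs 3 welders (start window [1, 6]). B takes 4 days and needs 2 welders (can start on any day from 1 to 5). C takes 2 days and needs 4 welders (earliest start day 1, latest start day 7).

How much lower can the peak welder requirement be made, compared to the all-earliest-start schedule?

4

Early-start peak: d1:9  d2:9  d3:5  d4:2  d5:0  d6:0  d7:0  d8:0 ⇒ 9.
Leveled (A@1, B@1, C@5): d1:5  d2:5  d3:5  d4:2  d5:4  d6:4  d7:0  d8:0 ⇒ 5.
Reduction 9 − 5 = 4.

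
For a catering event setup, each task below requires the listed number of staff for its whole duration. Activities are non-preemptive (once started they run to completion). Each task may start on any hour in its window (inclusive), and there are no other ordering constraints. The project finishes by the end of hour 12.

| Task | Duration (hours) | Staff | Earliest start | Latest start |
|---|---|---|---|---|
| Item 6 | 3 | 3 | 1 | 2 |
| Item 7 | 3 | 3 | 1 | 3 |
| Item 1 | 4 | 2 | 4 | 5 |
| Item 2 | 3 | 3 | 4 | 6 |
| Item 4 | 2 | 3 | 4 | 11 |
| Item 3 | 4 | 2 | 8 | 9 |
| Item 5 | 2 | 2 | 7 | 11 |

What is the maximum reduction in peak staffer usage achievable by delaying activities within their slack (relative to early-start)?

Early-start peak: h1:6  h2:6  h3:6  h4:8  h5:8  h6:5  h7:4  h8:4  h9:2  h10:2  h11:2  h12:0 ⇒ 8.
Leveled (Item 6@1, Item 7@1, Item 1@4, Item 2@4, Item 4@7, Item 3@8, Item 5@9): h1:6  h2:6  h3:6  h4:5  h5:5  h6:5  h7:5  h8:5  h9:4  h10:4  h11:2  h12:0 ⇒ 6.
Reduction 8 − 6 = 2.

2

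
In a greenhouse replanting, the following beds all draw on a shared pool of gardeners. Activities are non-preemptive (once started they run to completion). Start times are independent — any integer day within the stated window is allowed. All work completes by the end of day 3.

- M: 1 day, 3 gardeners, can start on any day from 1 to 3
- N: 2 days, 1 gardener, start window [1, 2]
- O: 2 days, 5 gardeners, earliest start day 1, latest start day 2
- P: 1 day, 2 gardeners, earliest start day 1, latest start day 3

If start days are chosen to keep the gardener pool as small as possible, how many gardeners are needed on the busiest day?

6

Early-start (M@1, N@1, O@1, P@1) gives peak 11: d1:11  d2:6  d3:0.
Shift O→2.
Schedule M@1, N@1, O@2, P@1: d1:6  d2:6  d3:5 — peak 6.
Total gardener-days = 17 over 3 days ⇒ peak ≥ ⌈17/3⌉ = 6, so 6 is optimal.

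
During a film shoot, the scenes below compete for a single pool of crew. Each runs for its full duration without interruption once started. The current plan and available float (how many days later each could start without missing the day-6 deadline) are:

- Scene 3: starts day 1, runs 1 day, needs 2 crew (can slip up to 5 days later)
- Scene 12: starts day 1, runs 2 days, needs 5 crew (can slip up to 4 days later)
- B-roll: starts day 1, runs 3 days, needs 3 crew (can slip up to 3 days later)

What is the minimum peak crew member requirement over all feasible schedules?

Early-start (Scene 3@1, Scene 12@1, B-roll@1) gives peak 10: d1:10  d2:8  d3:3  d4:0  d5:0  d6:0.
Shift Scene 12→2, B-roll→4.
Schedule Scene 3@1, Scene 12@2, B-roll@4: d1:2  d2:5  d3:5  d4:3  d5:3  d6:3 — peak 5.

5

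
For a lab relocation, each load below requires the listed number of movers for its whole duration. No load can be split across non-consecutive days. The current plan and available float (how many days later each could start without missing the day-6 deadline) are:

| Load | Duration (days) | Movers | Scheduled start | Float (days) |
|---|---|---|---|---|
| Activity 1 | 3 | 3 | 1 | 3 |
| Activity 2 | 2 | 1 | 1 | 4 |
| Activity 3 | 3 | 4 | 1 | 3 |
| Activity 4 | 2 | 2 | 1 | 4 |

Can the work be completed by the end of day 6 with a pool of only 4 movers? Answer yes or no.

Total mover-days = 27; over 6 days the average is 27/6 > 4, so some day must exceed 4.

no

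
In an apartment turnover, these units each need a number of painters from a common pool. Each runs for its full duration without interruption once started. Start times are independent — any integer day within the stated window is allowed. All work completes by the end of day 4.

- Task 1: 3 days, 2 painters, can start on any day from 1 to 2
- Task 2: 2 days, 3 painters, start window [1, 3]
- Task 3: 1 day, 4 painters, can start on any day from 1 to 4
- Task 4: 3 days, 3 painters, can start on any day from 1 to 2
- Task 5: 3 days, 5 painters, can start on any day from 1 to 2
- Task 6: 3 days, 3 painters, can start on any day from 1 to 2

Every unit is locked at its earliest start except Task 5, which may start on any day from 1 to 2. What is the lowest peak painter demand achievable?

16

Task 5@1: d1:20  d2:16  d3:13  d4:0 → peak 20
Task 5@2: d1:15  d2:16  d3:13  d4:5 → peak 16
Best is Task 5@2, peak 16.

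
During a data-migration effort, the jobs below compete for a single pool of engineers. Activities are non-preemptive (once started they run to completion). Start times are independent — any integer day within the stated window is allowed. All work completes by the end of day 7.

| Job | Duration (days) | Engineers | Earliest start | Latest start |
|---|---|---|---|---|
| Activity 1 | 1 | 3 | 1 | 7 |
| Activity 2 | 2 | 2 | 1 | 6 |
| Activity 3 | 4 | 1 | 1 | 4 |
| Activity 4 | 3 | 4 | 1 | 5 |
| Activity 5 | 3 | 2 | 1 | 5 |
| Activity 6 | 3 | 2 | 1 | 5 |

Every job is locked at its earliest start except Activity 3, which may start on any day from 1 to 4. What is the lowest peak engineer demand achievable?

13

Activity 3@1: d1:14  d2:11  d3:9  d4:1  d5:0  d6:0  d7:0 → peak 14
Activity 3@2: d1:13  d2:11  d3:9  d4:1  d5:1  d6:0  d7:0 → peak 13
Activity 3@3: d1:13  d2:10  d3:9  d4:1  d5:1  d6:1  d7:0 → peak 13
Activity 3@4: d1:13  d2:10  d3:8  d4:1  d5:1  d6:1  d7:1 → peak 13
Best is Activity 3@2, peak 13.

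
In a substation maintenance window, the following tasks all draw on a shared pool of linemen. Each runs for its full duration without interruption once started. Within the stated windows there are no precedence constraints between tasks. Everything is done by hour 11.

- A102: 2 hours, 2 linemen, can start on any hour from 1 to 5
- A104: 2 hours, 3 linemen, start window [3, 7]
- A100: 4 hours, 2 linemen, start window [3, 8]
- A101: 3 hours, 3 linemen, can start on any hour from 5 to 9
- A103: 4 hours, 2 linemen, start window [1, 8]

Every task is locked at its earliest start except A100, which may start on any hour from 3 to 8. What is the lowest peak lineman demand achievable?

5

A100@3: h1:4  h2:4  h3:7  h4:7  h5:5  h6:5  h7:3  h8:0  h9:0  h10:0  h11:0 → peak 7
A100@4: h1:4  h2:4  h3:5  h4:7  h5:5  h6:5  h7:5  h8:0  h9:0  h10:0  h11:0 → peak 7
A100@5: h1:4  h2:4  h3:5  h4:5  h5:5  h6:5  h7:5  h8:2  h9:0  h10:0  h11:0 → peak 5
A100@6: h1:4  h2:4  h3:5  h4:5  h5:3  h6:5  h7:5  h8:2  h9:2  h10:0  h11:0 → peak 5
A100@7: h1:4  h2:4  h3:5  h4:5  h5:3  h6:3  h7:5  h8:2  h9:2  h10:2  h11:0 → peak 5
A100@8: h1:4  h2:4  h3:5  h4:5  h5:3  h6:3  h7:3  h8:2  h9:2  h10:2  h11:2 → peak 5
Best is A100@5, peak 5.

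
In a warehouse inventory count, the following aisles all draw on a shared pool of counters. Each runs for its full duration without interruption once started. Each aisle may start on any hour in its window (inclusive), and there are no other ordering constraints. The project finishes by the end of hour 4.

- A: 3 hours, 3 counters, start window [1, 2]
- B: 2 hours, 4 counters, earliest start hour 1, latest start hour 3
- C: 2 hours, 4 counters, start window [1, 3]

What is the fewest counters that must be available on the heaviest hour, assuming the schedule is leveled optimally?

7

Early-start (A@1, B@1, C@1) gives peak 11: h1:11  h2:11  h3:3  h4:0.
Shift C→3.
Schedule A@1, B@1, C@3: h1:7  h2:7  h3:7  h4:4 — peak 7.
Total counter-hours = 25 over 4 hours ⇒ peak ≥ ⌈25/4⌉ = 7, so 7 is optimal.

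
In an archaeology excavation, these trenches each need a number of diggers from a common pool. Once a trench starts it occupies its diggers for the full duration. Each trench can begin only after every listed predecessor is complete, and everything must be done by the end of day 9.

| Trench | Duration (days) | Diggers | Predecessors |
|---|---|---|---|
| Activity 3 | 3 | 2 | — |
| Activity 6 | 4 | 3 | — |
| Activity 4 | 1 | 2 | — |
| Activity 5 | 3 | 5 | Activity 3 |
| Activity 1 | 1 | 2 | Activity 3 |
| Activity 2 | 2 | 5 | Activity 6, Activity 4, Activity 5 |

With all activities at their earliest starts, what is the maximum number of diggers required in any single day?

10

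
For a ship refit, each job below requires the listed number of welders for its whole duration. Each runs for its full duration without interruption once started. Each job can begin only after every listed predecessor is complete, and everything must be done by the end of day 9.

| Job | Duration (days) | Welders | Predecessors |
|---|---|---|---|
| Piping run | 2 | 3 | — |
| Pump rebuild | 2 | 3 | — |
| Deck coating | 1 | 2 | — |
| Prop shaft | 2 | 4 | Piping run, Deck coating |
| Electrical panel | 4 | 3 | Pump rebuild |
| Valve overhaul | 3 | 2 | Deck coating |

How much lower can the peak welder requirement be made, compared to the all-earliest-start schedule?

Early-start peak: d1:8  d2:8  d3:9  d4:9  d5:3  d6:3  d7:0  d8:0  d9:0 ⇒ 9.
Leveled (Piping run@1, Pump rebuild@1, Deck coating@3, Prop shaft@4, Electrical panel@6, Valve overhaul@4): d1:6  d2:6  d3:2  d4:6  d5:6  d6:5  d7:3  d8:3  d9:3 ⇒ 6.
Reduction 9 − 6 = 3.

3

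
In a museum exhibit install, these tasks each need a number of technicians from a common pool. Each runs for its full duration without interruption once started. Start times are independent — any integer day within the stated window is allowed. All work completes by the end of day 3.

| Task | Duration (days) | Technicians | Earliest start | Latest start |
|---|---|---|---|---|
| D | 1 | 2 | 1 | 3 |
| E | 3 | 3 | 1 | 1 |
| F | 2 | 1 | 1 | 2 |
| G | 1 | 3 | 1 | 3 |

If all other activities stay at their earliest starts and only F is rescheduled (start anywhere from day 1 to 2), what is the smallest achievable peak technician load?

8

F@1: d1:9  d2:4  d3:3 → peak 9
F@2: d1:8  d2:4  d3:4 → peak 8
Best is F@2, peak 8.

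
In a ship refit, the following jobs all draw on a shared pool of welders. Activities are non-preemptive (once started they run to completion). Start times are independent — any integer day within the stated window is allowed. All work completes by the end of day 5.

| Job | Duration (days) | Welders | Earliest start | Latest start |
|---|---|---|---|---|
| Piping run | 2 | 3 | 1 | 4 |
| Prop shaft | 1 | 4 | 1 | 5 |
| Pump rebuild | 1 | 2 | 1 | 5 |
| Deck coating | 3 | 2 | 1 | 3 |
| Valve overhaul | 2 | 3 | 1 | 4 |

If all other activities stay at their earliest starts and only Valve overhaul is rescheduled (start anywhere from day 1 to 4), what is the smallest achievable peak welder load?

Valve overhaul@1: d1:14  d2:8  d3:2  d4:0  d5:0 → peak 14
Valve overhaul@2: d1:11  d2:8  d3:5  d4:0  d5:0 → peak 11
Valve overhaul@3: d1:11  d2:5  d3:5  d4:3  d5:0 → peak 11
Valve overhaul@4: d1:11  d2:5  d3:2  d4:3  d5:3 → peak 11
Best is Valve overhaul@2, peak 11.

11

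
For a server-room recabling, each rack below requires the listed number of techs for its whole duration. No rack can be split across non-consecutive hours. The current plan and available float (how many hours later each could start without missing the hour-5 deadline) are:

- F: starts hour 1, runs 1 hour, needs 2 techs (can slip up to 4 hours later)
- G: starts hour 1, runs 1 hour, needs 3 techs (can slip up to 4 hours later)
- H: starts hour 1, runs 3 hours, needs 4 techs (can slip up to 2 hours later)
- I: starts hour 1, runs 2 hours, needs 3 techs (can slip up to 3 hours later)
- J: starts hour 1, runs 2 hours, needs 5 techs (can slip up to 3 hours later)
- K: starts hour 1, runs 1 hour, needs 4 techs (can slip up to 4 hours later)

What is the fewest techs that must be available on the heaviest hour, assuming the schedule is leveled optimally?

Early-start (F@1, G@1, H@1, I@1, J@1, K@1) gives peak 21: h1:21  h2:12  h3:4  h4:0  h5:0.
Shift G→2, I→4, J→4, K→3.
Schedule F@1, G@2, H@1, I@4, J@4, K@3: h1:6  h2:7  h3:8  h4:8  h5:8 — peak 8.
Total tech-hours = 37 over 5 hours ⇒ peak ≥ ⌈37/5⌉ = 8, so 8 is optimal.

8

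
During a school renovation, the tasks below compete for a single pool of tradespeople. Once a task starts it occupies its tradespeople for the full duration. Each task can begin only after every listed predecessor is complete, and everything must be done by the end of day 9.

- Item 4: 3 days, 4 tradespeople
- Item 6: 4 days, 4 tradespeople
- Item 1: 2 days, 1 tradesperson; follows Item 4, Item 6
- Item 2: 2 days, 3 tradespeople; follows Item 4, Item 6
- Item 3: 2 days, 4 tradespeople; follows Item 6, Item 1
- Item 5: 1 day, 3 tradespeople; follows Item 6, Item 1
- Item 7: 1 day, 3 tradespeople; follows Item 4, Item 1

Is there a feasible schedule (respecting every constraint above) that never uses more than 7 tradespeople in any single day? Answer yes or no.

The minimum achievable peak is 8; 7 < 8, so no feasible schedule stays within the cap.

no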